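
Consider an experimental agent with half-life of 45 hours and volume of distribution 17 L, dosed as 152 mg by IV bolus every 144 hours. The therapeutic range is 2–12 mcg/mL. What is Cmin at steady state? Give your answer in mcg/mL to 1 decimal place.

k = ln2/t½ = ln2/45 ≈ 0.015403 h⁻¹; fraction remaining f = e^(−kτ) = e^(−0.015403×144) ≈ 0.1088.
Accumulation ratio R = 1/(1 − f) ≈ 1/0.8912 ≈ 1.1221.
Single-dose peak C₀ = D/Vd = 152/17 ≈ 8.941 mcg/mL.
Cmax,ss = C₀/(1 − f) ≈ 8.941/0.8912 ≈ 10.033 mcg/mL.
Steady-state trough Cmin,ss = Cmax,ss·f ≈ 10.033 × 0.1088 ≈ 1.092 mcg/mL.
Trough 1.1 mcg/mL vs MEC 2 mcg/mL: subtherapeutic.

1.1 mcg/mL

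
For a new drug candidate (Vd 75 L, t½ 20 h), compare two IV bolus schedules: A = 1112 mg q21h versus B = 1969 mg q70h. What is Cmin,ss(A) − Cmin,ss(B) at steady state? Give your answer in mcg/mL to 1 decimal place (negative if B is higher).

11.3 mcg/mL

Regimen A: f = (1/2)^(21/20) ≈ 0.4830; Cmin,ss = (1112/75)·f/(1−f) ≈ 13.852 mcg/mL.
Regimen B: f = (1/2)^(70/20) ≈ 0.0884; Cmin,ss = (1969/75)·f/(1−f) ≈ 2.546 mcg/mL.
Difference ≈ 13.852 − 2.546 ≈ 11.306 mcg/mL.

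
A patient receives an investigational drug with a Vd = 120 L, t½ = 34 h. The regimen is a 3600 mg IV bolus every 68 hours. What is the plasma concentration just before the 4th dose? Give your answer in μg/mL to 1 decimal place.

9.8 μg/mL

f = (1/2)^(τ/t½) = (1/2)^(68/34) ≈ 0.2500.
C₀ = D/Vd = 3600/120 ≈ 30.000 μg/mL.
Before the 4th dose, 3 doses have been given. Superposition: Cmin = C₀·(f + f² + … + f^3).
≈ 30.000 × (0.2500 + 0.0625 + 0.0156) ≈ 30.000 × 0.3281 ≈ 9.843 μg/mL.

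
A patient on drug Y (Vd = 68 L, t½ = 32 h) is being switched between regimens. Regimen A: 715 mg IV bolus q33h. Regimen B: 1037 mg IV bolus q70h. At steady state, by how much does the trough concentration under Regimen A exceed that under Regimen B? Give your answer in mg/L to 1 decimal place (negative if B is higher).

Regimen A: f = (1/2)^(33/32) ≈ 0.4893; Cmin,ss = (715/68)·f/(1−f) ≈ 10.074 mg/L.
Regimen B: f = (1/2)^(70/32) ≈ 0.2195; Cmin,ss = (1037/68)·f/(1−f) ≈ 4.289 mg/L.
Difference ≈ 10.074 − 4.289 ≈ 5.785 mg/L.

5.8 mg/L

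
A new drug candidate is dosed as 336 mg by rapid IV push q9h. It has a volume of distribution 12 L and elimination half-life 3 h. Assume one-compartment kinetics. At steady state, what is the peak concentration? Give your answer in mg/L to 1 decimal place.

τ = 9 h = 3 half-lives, so f = (1/2)^3 = 0.125.
Accumulation ratio R = 1/(1 − f) = 1/0.875 = 8/7.
Single-dose peak C₀ = D/Vd = 336/12 = 28 mg/L.
Steady-state peak Cmax,ss = C₀·R = 28 × 8/7 ≈ 32.000 mg/L.

32.0 mg/L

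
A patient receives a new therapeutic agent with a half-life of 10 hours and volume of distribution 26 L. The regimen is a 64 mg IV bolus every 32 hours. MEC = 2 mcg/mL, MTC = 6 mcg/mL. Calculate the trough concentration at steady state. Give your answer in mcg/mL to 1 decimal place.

0.3 mcg/mL

τ/t½ = 32/10 ≈ 3.2, so fraction remaining f = (1/2)^(32/10) ≈ 0.1088.
Each bolus raises the concentration by D/Vd = 64/26 ≈ 2.462 mcg/mL.
Steady-state trough Cmin,ss = C₀·f/(1−f) ≈ 2.462 × 0.1088/0.8912 ≈ 0.301 mcg/mL.
Trough 0.3 mcg/mL vs MEC 2 mcg/mL: subtherapeutic.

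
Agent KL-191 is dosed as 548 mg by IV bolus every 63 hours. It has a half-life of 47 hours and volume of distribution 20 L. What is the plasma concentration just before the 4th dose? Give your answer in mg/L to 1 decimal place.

f = (1/2)^(τ/t½) = (1/2)^(63/47) ≈ 0.3949.
C₀ = D/Vd = 548/20 ≈ 27.400 mg/L.
Before the 4th dose, 3 doses have been given. Superposition: Cmin = C₀·(f + f² + … + f^3).
≈ 27.400 × (0.3949 + 0.1559 + 0.0616) ≈ 27.400 × 0.6124 ≈ 16.780 mg/L.

16.8 mg/L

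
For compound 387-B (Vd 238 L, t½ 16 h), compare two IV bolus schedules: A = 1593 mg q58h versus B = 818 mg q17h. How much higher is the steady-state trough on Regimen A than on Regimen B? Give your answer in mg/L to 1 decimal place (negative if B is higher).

-2.6 mg/L

Regimen A: f = (1/2)^(58/16) ≈ 0.0811; Cmin,ss = (1593/238)·f/(1−f) ≈ 0.591 mg/L.
Regimen B: f = (1/2)^(17/16) ≈ 0.4788; Cmin,ss = (818/238)·f/(1−f) ≈ 3.157 mg/L.
Difference ≈ 0.591 − 3.157 ≈ -2.566 mg/L.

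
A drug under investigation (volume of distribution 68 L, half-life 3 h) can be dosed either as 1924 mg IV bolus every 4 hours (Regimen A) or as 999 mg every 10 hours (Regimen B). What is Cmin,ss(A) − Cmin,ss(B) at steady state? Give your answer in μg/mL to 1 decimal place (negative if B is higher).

17.0 μg/mL

Regimen A: f = (1/2)^(4/3) ≈ 0.3969; Cmin,ss = (1924/68)·f/(1−f) ≈ 18.620 μg/mL.
Regimen B: f = (1/2)^(10/3) ≈ 0.0992; Cmin,ss = (999/68)·f/(1−f) ≈ 1.618 μg/mL.
Difference ≈ 18.620 − 1.618 ≈ 17.002 μg/mL.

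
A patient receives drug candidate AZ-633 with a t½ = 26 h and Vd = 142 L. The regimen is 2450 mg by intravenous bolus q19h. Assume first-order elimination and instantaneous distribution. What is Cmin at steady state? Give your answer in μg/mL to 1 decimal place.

26.2 μg/mL

τ/t½ = 19/26 ≈ 0.73077, so fraction remaining f = (1/2)^(19/26) ≈ 0.6026.
At steady state, accumulation factor R = 1/(1 − e^(−kτ)) ≈ 2.5164.
Each bolus raises the concentration by D/Vd = 2450/142 ≈ 17.254 μg/mL.
Cmax,ss = C₀/(1 − f) ≈ 17.254/0.3974 ≈ 43.417 μg/mL.
One interval later, Cmin,ss = Cmax,ss·e^(−kτ) ≈ 43.417 × 0.6026 ≈ 26.163 μg/mL.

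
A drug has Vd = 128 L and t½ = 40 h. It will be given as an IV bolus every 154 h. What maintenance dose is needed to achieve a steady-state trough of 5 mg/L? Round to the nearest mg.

8589 mg

τ/t½ = 154/40 ≈ 3.85, so f = (1/2)^(154/40) ≈ 0.069348.
Cmin,ss = (D/Vd)·f/(1−f), so D = Cmin,ss·Vd·(1−f)/f.
D = 5 × 128 × (1−f)/f ≈ 5 × 128 × 13.42003 ≈ 8588.82 mg.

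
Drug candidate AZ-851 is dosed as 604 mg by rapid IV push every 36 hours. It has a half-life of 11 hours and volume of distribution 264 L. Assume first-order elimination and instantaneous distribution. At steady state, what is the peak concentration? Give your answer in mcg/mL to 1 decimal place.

k = ln2/t½ = ln2/11 ≈ 0.063013 h⁻¹; fraction remaining f = e^(−kτ) = e^(−0.063013×36) ≈ 0.1035.
Accumulation ratio R = 1/(1 − f) ≈ 1/0.8965 ≈ 1.1154.
Each bolus raises the concentration by D/Vd = 604/264 ≈ 2.288 mcg/mL.
Steady-state peak Cmax,ss = C₀·R ≈ 2.288 × 1.1154 ≈ 2.552 mcg/mL.

2.6 mcg/mL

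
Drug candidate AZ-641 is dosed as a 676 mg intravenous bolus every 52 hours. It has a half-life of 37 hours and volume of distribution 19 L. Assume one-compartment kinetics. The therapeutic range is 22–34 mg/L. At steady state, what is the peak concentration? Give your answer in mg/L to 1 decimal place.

τ/t½ = 52/37 ≈ 1.4054, so fraction remaining f = (1/2)^(52/37) ≈ 0.3775.
Accumulation ratio R = 1/(1 − f) ≈ 1/0.6225 ≈ 1.6064.
Each bolus raises the concentration by D/Vd = 676/19 ≈ 35.579 mg/L.
Steady-state peak Cmax,ss = C₀·R ≈ 35.579 × 1.6064 ≈ 57.154 mg/L.
Peak 57.2 mg/L vs MTC 34 mg/L: exceeds toxic threshold.

57.2 mg/L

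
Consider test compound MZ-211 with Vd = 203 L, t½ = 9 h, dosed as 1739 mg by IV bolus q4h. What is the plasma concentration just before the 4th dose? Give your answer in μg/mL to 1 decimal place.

14.3 μg/mL

f = (1/2)^(τ/t½) = (1/2)^(4/9) ≈ 0.7349.
C₀ = D/Vd = 1739/203 ≈ 8.567 μg/mL.
Before the 4th dose, 3 doses have been given. Superposition: Cmin = C₀·(f + f² + … + f^3).
≈ 8.567 × (0.7349 + 0.5401 + 0.3969) ≈ 8.567 × 1.6719 ≈ 14.323 μg/mL.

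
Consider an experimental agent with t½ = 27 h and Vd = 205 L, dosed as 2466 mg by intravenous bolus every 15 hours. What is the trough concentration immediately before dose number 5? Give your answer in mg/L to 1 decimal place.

20.1 mg/L

f = (1/2)^(τ/t½) = (1/2)^(15/27) ≈ 0.6804.
C₀ = D/Vd = 2466/205 ≈ 12.029 mg/L.
Before the 5th dose, 4 doses have been given. Superposition: Cmin = C₀·(f + f² + … + f^4).
≈ 12.029 × (0.6804 + 0.4629 + 0.3150 + 0.2143) ≈ 12.029 × 1.6726 ≈ 20.120 mg/L.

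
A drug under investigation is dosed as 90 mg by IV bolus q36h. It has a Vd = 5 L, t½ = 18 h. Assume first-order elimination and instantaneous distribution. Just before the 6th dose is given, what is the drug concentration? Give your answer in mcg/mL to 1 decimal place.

f = (1/2)^(τ/t½) = (1/2)^(36/18) ≈ 0.2500.
C₀ = D/Vd = 90/5 ≈ 18.000 mcg/mL.
Before the 6th dose, 5 doses have been given. Superposition: Cmin = C₀·(f + f² + … + f^5).
≈ 18.000 × (0.2500 + 0.0625 + 0.0156 + 0.0039 + 0.0010) ≈ 18.000 × 0.3330 ≈ 5.994 mcg/mL.

6.0 mcg/mL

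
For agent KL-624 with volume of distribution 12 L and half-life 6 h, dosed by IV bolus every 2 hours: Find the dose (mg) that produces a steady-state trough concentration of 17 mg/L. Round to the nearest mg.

53 mg

τ/t½ = 2/6 ≈ 0.33333, so f = (1/2)^(2/6) ≈ 0.793701.
Cmin,ss = (D/Vd)·f/(1−f), so D = Cmin,ss·Vd·(1−f)/f.
D = 17 × 12 × (1−f)/f ≈ 17 × 12 × 0.25992 ≈ 53.02 mg.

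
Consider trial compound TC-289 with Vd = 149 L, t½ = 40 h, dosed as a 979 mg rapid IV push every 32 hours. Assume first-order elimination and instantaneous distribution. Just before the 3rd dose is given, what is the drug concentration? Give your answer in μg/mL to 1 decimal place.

f = (1/2)^(τ/t½) = (1/2)^(32/40) ≈ 0.5743.
C₀ = D/Vd = 979/149 ≈ 6.570 μg/mL.
Before the 3rd dose, 2 doses have been given. Superposition: Cmin = C₀·(f + f²).
≈ 6.570 × (0.5743 + 0.3298) ≈ 6.570 × 0.9041 ≈ 5.940 μg/mL.

5.9 μg/mL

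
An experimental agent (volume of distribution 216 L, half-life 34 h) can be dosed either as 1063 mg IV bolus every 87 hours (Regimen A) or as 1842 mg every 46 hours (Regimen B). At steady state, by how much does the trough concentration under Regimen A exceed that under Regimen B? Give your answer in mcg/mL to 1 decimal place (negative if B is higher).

Regimen A: f = (1/2)^(87/34) ≈ 0.1697; Cmin,ss = (1063/216)·f/(1−f) ≈ 1.006 mcg/mL.
Regimen B: f = (1/2)^(46/34) ≈ 0.3915; Cmin,ss = (1842/216)·f/(1−f) ≈ 5.487 mcg/mL.
Difference ≈ 1.006 − 5.487 ≈ -4.481 mcg/mL.

-4.5 mcg/mL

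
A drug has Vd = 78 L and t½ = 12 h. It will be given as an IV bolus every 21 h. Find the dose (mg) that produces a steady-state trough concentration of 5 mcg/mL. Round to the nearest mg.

τ/t½ = 21/12 ≈ 1.75, so f = (1/2)^(21/12) ≈ 0.297302.
Cmin,ss = (D/Vd)·f/(1−f), so D = Cmin,ss·Vd·(1−f)/f.
D = 5 × 78 × (1−f)/f ≈ 5 × 78 × 2.36358 ≈ 921.80 mg.

922 mg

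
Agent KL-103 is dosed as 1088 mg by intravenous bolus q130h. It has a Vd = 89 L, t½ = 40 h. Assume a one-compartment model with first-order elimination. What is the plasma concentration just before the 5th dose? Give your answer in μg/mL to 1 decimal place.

1.4 μg/mL

f = (1/2)^(τ/t½) = (1/2)^(130/40) ≈ 0.1051.
C₀ = D/Vd = 1088/89 ≈ 12.225 μg/mL.
Before the 5th dose, 4 doses have been given. Superposition: Cmin = C₀·(f + f² + … + f^4).
≈ 12.225 × (0.1051 + 0.0110 + 0.0012 + 0.0001) ≈ 12.225 × 0.1174 ≈ 1.435 μg/mL.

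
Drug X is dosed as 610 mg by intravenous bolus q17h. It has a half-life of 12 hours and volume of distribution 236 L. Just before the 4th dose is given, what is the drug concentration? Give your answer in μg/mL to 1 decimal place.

f = (1/2)^(τ/t½) = (1/2)^(17/12) ≈ 0.3746.
C₀ = D/Vd = 610/236 ≈ 2.585 μg/mL.
Before the 4th dose, 3 doses have been given. Superposition: Cmin = C₀·(f + f² + … + f^3).
≈ 2.585 × (0.3746 + 0.1403 + 0.0526) ≈ 2.585 × 0.5675 ≈ 1.467 μg/mL.

1.5 μg/mL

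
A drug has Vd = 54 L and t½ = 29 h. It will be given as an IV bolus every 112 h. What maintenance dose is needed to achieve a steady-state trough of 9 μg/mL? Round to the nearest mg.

τ/t½ = 112/29 ≈ 3.8621, so f = (1/2)^(112/29) ≈ 0.068770.
Cmin,ss = (D/Vd)·f/(1−f), so D = Cmin,ss·Vd·(1−f)/f.
D = 9 × 54 × (1−f)/f ≈ 9 × 54 × 13.54122 ≈ 6581.03 mg.

6581 mg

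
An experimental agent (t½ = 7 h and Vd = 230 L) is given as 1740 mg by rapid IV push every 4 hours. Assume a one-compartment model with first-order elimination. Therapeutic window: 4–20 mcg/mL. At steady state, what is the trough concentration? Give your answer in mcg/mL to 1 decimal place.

15.6 mcg/mL

τ/t½ = 4/7 ≈ 0.57143, so fraction remaining f = (1/2)^(4/7) ≈ 0.6730.
Single-dose peak C₀ = D/Vd = 1740/230 ≈ 7.565 mcg/mL.
Steady-state trough Cmin,ss = C₀·f/(1−f) ≈ 7.565 × 0.6730/0.3270 ≈ 15.570 mcg/mL.
Trough 15.6 mcg/mL vs MEC 4 mcg/mL: adequate.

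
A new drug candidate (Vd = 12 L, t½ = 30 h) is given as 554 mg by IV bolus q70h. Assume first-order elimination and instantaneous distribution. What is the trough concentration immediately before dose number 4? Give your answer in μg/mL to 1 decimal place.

11.3 μg/mL

f = (1/2)^(τ/t½) = (1/2)^(70/30) ≈ 0.1984.
C₀ = D/Vd = 554/12 ≈ 46.167 μg/mL.
Before the 4th dose, 3 doses have been given. Superposition: Cmin = C₀·(f + f² + … + f^3).
≈ 46.167 × (0.1984 + 0.0394 + 0.0078) ≈ 46.167 × 0.2456 ≈ 11.339 μg/mL.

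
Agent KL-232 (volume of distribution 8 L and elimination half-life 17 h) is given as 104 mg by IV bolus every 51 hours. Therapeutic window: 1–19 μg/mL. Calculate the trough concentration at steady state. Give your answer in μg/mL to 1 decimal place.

1.9 μg/mL

τ = 51 h = 3 half-lives, so f = (1/2)^3 = 0.125.
At steady state, R = 1/(1 − 0.125) = 8/7.
Single-dose peak C₀ = D/Vd = 104/8 = 13 μg/mL.
Steady-state peak Cmax,ss = C₀·R = 13 × 8/7 ≈ 14.857 μg/mL.
Steady-state trough Cmin,ss = Cmax,ss·f ≈ 14.857 × 0.125 ≈ 1.857 μg/mL.
Trough 1.9 μg/mL vs MEC 1 μg/mL: adequate.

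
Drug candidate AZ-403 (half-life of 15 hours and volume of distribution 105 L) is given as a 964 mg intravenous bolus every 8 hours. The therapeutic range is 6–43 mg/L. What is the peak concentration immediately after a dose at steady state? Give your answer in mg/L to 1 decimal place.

τ/t½ = 8/15 ≈ 0.53333, so fraction remaining f = (1/2)^(8/15) ≈ 0.6910.
Accumulation ratio R = 1/(1 − f) ≈ 1/0.3090 ≈ 3.2362.
Each bolus raises the concentration by D/Vd = 964/105 ≈ 9.181 mg/L.
Steady-state peak Cmax,ss = C₀·R ≈ 9.181 × 3.2362 ≈ 29.712 mg/L.
Peak 29.7 mg/L vs MTC 43 mg/L: below toxic threshold.

29.7 mg/L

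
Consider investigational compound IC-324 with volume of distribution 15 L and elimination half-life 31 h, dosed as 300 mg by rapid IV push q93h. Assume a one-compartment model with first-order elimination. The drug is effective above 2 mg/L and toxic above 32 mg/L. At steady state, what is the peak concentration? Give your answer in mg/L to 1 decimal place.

22.9 mg/L

The dosing interval is 3 half-lives, so f = 2^(−3) = 0.125.
At steady state, R = 1/(1 − 0.125) = 8/7.
Single-dose peak C₀ = D/Vd = 300/15 = 20 mg/L.
Steady-state peak Cmax,ss = C₀·R = 20 × 8/7 ≈ 22.857 mg/L.
Peak 22.9 mg/L vs MTC 32 mg/L: below toxic threshold.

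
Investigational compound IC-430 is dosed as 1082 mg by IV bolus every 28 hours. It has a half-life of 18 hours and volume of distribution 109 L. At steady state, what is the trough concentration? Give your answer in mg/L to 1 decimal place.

Over one 28-h interval, 28/18 ≈ 1.5556 half-lives elapse, leaving f ≈ 0.3402 of each dose.
Accumulation ratio R = 1/(1 − f) ≈ 1/0.6598 ≈ 1.5156.
Each bolus raises the concentration by D/Vd = 1082/109 ≈ 9.927 mg/L.
Cmax,ss = C₀/(1 − f) ≈ 9.927/0.6598 ≈ 15.045 mg/L.
One interval later, Cmin,ss = Cmax,ss·e^(−kτ) ≈ 15.045 × 0.3402 ≈ 5.118 mg/L.

5.1 mg/L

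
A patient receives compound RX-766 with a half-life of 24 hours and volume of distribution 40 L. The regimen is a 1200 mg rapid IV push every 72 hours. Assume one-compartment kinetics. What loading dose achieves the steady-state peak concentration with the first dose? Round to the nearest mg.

1371 mg

f = (1/2)^(72/24) ≈ 0.125000; accumulation ratio R = 1/(1−f) ≈ 1.14286.
Loading dose to hit Cmax,ss on first dose: D_load = D_maint·R ≈ 1200 × 1.14286 ≈ 1371.43 mg.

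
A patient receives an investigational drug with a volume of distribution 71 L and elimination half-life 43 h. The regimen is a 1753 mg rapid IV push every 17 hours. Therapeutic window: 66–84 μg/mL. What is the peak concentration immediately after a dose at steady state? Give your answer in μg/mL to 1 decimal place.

103.0 μg/mL

Over one 17-h interval, 17/43 ≈ 0.39535 half-lives elapse, leaving f ≈ 0.7603 of each dose.
At steady state, accumulation factor R = 1/(1 − e^(−kτ)) ≈ 4.1719.
Single-dose peak C₀ = D/Vd = 1753/71 ≈ 24.690 μg/mL.
Steady-state peak Cmax,ss = C₀·R ≈ 24.690 × 4.1719 ≈ 103.004 μg/mL.
Peak 103.0 μg/mL vs MTC 84 μg/mL: exceeds toxic threshold.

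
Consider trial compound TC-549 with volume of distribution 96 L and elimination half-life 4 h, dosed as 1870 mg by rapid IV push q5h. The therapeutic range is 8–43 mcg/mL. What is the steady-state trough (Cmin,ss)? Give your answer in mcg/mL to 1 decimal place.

τ/t½ = 5/4 ≈ 1.25, so fraction remaining f = (1/2)^(5/4) ≈ 0.4204.
Each bolus raises the concentration by D/Vd = 1870/96 ≈ 19.479 mcg/mL.
Steady-state trough Cmin,ss = C₀·f/(1−f) ≈ 19.479 × 0.4204/0.5796 ≈ 14.129 mcg/mL.
Trough 14.1 mcg/mL vs MEC 8 mcg/mL: adequate.

14.1 mcg/mL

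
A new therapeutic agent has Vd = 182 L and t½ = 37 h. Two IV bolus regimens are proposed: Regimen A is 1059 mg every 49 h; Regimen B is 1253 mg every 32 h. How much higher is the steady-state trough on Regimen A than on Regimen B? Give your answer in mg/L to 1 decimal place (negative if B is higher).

-4.5 mg/L

Regimen A: f = (1/2)^(49/37) ≈ 0.3993; Cmin,ss = (1059/182)·f/(1−f) ≈ 3.868 mg/L.
Regimen B: f = (1/2)^(32/37) ≈ 0.5491; Cmin,ss = (1253/182)·f/(1−f) ≈ 8.384 mg/L.
Difference ≈ 3.868 − 8.384 ≈ -4.516 mg/L.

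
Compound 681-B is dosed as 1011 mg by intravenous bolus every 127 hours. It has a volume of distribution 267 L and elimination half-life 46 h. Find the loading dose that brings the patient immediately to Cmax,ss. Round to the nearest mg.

f = (1/2)^(127/46) ≈ 0.147535; accumulation ratio R = 1/(1−f) ≈ 1.17307.
Loading dose to hit Cmax,ss on first dose: D_load = D_maint·R ≈ 1011 × 1.17307 ≈ 1185.97 mg.

1186 mg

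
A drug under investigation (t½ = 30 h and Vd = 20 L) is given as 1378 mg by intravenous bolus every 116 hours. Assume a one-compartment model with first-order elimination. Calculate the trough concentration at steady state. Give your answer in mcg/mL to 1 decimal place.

Over one 116-h interval, 116/30 ≈ 3.8667 half-lives elapse, leaving f ≈ 0.0686 of each dose.
Each bolus raises the concentration by D/Vd = 1378/20 ≈ 68.900 mcg/mL.
Steady-state trough Cmin,ss = C₀·f/(1−f) ≈ 68.900 × 0.0686/0.9314 ≈ 5.075 mcg/mL.

5.1 mcg/mL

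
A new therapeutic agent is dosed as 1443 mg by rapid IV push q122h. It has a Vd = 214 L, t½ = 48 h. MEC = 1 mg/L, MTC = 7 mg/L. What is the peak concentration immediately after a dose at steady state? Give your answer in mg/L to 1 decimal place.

8.1 mg/L

Over one 122-h interval, 122/48 ≈ 2.5417 half-lives elapse, leaving f ≈ 0.1717 of each dose.
Accumulation ratio R = 1/(1 − f) ≈ 1/0.8283 ≈ 1.2073.
Single-dose peak C₀ = D/Vd = 1443/214 ≈ 6.743 mg/L.
Cmax,ss = C₀/(1 − f) ≈ 6.743/0.8283 ≈ 8.141 mg/L.
Peak 8.1 mg/L vs MTC 7 mg/L: exceeds toxic threshold.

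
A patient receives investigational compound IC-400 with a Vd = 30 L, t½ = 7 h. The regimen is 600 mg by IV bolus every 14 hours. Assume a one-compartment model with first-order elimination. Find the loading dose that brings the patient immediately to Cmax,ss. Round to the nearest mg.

800 mg

f = (1/2)^(14/7) ≈ 0.250000; accumulation ratio R = 1/(1−f) ≈ 1.33333.
Loading dose to hit Cmax,ss on first dose: D_load = D_maint·R ≈ 600 × 1.33333 ≈ 800.00 mg.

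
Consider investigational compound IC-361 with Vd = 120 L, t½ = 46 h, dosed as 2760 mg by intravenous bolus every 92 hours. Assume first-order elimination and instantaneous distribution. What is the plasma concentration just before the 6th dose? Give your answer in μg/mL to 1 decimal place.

f = (1/2)^(τ/t½) = (1/2)^(92/46) ≈ 0.2500.
C₀ = D/Vd = 2760/120 ≈ 23.000 μg/mL.
Before the 6th dose, 5 doses have been given. Superposition: Cmin = C₀·(f + f² + … + f^5).
≈ 23.000 × (0.2500 + 0.0625 + 0.0156 + 0.0039 + 0.0010) ≈ 23.000 × 0.3330 ≈ 7.659 μg/mL.

7.7 μg/mL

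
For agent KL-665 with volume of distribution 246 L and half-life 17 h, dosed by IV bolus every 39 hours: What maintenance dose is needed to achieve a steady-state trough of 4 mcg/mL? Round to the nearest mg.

3842 mg

τ/t½ = 39/17 ≈ 2.2941, so f = (1/2)^(39/17) ≈ 0.203893.
Cmin,ss = (D/Vd)·f/(1−f), so D = Cmin,ss·Vd·(1−f)/f.
D = 4 × 246 × (1−f)/f ≈ 4 × 246 × 3.90453 ≈ 3842.06 mg.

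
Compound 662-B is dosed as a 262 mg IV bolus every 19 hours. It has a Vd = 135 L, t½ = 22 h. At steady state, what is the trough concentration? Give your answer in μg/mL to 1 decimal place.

Over one 19-h interval, 19/22 ≈ 0.86364 half-lives elapse, leaving f ≈ 0.5496 of each dose.
At steady state, accumulation factor R = 1/(1 − e^(−kτ)) ≈ 2.2202.
Single-dose peak C₀ = D/Vd = 262/135 ≈ 1.941 μg/mL.
Cmax,ss = C₀/(1 − f) ≈ 1.941/0.4504 ≈ 4.310 μg/mL.
One interval later, Cmin,ss = Cmax,ss·e^(−kτ) ≈ 4.310 × 0.5496 ≈ 2.369 μg/mL.

2.4 μg/mL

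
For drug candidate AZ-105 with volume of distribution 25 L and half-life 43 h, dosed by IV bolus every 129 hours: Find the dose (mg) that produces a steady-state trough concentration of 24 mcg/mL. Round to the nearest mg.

τ/t½ = 129/43 ≈ 3, so f = (1/2)^(129/43) ≈ 0.125000.
Cmin,ss = (D/Vd)·f/(1−f), so D = Cmin,ss·Vd·(1−f)/f.
D = 24 × 25 × (1−f)/f ≈ 24 × 25 × 7.00000 ≈ 4200.00 mg.

4200 mg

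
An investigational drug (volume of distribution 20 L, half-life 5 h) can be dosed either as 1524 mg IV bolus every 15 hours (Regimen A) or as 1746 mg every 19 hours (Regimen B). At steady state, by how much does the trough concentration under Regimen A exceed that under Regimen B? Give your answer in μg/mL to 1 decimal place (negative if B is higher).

4.1 μg/mL

Regimen A: f = (1/2)^(15/5) ≈ 0.1250; Cmin,ss = (1524/20)·f/(1−f) ≈ 10.886 μg/mL.
Regimen B: f = (1/2)^(19/5) ≈ 0.0718; Cmin,ss = (1746/20)·f/(1−f) ≈ 6.753 μg/mL.
Difference ≈ 10.886 − 6.753 ≈ 4.133 μg/mL.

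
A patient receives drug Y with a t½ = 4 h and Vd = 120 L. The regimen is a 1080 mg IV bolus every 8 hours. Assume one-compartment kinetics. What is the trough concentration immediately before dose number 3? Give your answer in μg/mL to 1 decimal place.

f = (1/2)^(τ/t½) = (1/2)^(8/4) ≈ 0.2500.
C₀ = D/Vd = 1080/120 ≈ 9.000 μg/mL.
Before the 3rd dose, 2 doses have been given. Superposition: Cmin = C₀·(f + f²).
≈ 9.000 × (0.2500 + 0.0625) ≈ 9.000 × 0.3125 ≈ 2.812 μg/mL.

2.8 μg/mL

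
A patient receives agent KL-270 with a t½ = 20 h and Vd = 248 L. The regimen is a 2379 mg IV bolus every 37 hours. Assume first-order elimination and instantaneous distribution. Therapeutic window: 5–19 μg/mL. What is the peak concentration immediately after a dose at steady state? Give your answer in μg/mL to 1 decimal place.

13.3 μg/mL

Over one 37-h interval, 37/20 ≈ 1.85 half-lives elapse, leaving f ≈ 0.2774 of each dose.
At steady state, accumulation factor R = 1/(1 − e^(−kτ)) ≈ 1.3839.
Single-dose peak C₀ = D/Vd = 2379/248 ≈ 9.593 μg/mL.
Cmax,ss = C₀/(1 − f) ≈ 9.593/0.7226 ≈ 13.276 μg/mL.
Peak 13.3 μg/mL vs MTC 19 μg/mL: below toxic threshold.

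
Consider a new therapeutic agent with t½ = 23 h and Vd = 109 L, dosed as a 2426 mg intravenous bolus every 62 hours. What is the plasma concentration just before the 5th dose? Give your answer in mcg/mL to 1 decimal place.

4.1 mcg/mL

f = (1/2)^(τ/t½) = (1/2)^(62/23) ≈ 0.1544.
C₀ = D/Vd = 2426/109 ≈ 22.257 mcg/mL.
Before the 5th dose, 4 doses have been given. Superposition: Cmin = C₀·(f + f² + … + f^4).
≈ 22.257 × (0.1544 + 0.0238 + 0.0037 + 0.0006) ≈ 22.257 × 0.1825 ≈ 4.062 mcg/mL.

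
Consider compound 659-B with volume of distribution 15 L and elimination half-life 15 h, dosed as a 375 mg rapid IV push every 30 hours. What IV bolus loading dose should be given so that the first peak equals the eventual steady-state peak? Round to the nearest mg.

f = (1/2)^(30/15) ≈ 0.250000; accumulation ratio R = 1/(1−f) ≈ 1.33333.
Loading dose to hit Cmax,ss on first dose: D_load = D_maint·R ≈ 375 × 1.33333 ≈ 500.00 mg.

500 mg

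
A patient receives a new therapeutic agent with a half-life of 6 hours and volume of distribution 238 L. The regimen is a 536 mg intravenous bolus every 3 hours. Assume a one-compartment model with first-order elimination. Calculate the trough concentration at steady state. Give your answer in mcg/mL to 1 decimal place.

τ/t½ = 3/6 ≈ 0.5, so fraction remaining f = (1/2)^(3/6) ≈ 0.7071.
Single-dose peak C₀ = D/Vd = 536/238 ≈ 2.252 mcg/mL.
Steady-state trough Cmin,ss = C₀·f/(1−f) ≈ 2.252 × 0.7071/0.2929 ≈ 5.437 mcg/mL.

5.4 mcg/mL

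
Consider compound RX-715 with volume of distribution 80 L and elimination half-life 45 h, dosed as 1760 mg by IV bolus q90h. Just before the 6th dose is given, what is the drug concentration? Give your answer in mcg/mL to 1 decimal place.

f = (1/2)^(τ/t½) = (1/2)^(90/45) ≈ 0.2500.
C₀ = D/Vd = 1760/80 ≈ 22.000 mcg/mL.
Before the 6th dose, 5 doses have been given. Superposition: Cmin = C₀·(f + f² + … + f^5).
≈ 22.000 × (0.2500 + 0.0625 + 0.0156 + 0.0039 + 0.0010) ≈ 22.000 × 0.3330 ≈ 7.326 mcg/mL.

7.3 mcg/mL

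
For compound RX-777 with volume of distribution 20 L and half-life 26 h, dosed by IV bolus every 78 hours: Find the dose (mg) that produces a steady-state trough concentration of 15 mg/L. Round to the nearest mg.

τ/t½ = 78/26 ≈ 3, so f = (1/2)^(78/26) ≈ 0.125000.
Cmin,ss = (D/Vd)·f/(1−f), so D = Cmin,ss·Vd·(1−f)/f.
D = 15 × 20 × (1−f)/f ≈ 15 × 20 × 7.00000 ≈ 2100.00 mg.

2100 mg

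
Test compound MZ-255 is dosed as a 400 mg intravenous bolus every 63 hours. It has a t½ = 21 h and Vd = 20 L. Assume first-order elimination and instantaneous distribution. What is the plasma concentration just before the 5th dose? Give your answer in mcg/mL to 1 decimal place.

f = (1/2)^(τ/t½) = (1/2)^(63/21) ≈ 0.1250.
C₀ = D/Vd = 400/20 ≈ 20.000 mcg/mL.
Before the 5th dose, 4 doses have been given. Superposition: Cmin = C₀·(f + f² + … + f^4).
≈ 20.000 × (0.1250 + 0.0156 + 0.0020 + 0.0002) ≈ 20.000 × 0.1428 ≈ 2.856 mcg/mL.

2.9 mcg/mL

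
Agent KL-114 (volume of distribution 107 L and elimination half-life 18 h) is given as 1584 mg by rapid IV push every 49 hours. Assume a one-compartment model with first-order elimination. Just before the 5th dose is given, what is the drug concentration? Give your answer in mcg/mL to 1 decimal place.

f = (1/2)^(τ/t½) = (1/2)^(49/18) ≈ 0.1515.
C₀ = D/Vd = 1584/107 ≈ 14.804 mcg/mL.
Before the 5th dose, 4 doses have been given. Superposition: Cmin = C₀·(f + f² + … + f^4).
≈ 14.804 × (0.1515 + 0.0230 + 0.0035 + 0.0005) ≈ 14.804 × 0.1785 ≈ 2.643 mcg/mL.

2.6 mcg/mL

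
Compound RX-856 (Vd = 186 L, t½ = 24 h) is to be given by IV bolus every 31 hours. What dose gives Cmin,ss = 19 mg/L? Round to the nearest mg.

τ/t½ = 31/24 ≈ 1.2917, so f = (1/2)^(31/24) ≈ 0.408479.
Cmin,ss = (D/Vd)·f/(1−f), so D = Cmin,ss·Vd·(1−f)/f.
D = 19 × 186 × (1−f)/f ≈ 19 × 186 × 1.44811 ≈ 5117.62 mg.

5118 mg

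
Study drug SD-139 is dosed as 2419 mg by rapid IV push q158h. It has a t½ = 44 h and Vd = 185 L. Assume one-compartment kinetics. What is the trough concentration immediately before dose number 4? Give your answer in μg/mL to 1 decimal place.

1.2 μg/mL

f = (1/2)^(τ/t½) = (1/2)^(158/44) ≈ 0.0830.
C₀ = D/Vd = 2419/185 ≈ 13.076 μg/mL.
Before the 4th dose, 3 doses have been given. Superposition: Cmin = C₀·(f + f² + … + f^3).
≈ 13.076 × (0.0830 + 0.0069 + 0.0006) ≈ 13.076 × 0.0905 ≈ 1.183 μg/mL.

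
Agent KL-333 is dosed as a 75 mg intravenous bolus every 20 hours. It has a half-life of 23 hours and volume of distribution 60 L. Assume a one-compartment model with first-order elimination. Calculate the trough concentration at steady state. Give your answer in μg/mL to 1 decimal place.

1.5 μg/mL

τ/t½ = 20/23 ≈ 0.86957, so fraction remaining f = (1/2)^(20/23) ≈ 0.5473.
Accumulation ratio R = 1/(1 − f) ≈ 1/0.4527 ≈ 2.2090.
Each bolus raises the concentration by D/Vd = 75/60 ≈ 1.250 μg/mL.
Cmax,ss = C₀/(1 − f) ≈ 1.250/0.4527 ≈ 2.761 μg/mL.
One interval later, Cmin,ss = Cmax,ss·e^(−kτ) ≈ 2.761 × 0.5473 ≈ 1.511 μg/mL.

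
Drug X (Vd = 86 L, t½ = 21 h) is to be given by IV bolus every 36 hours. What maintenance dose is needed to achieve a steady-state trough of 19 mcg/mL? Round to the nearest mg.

τ/t½ = 36/21 ≈ 1.7143, so f = (1/2)^(36/21) ≈ 0.304753.
Cmin,ss = (D/Vd)·f/(1−f), so D = Cmin,ss·Vd·(1−f)/f.
D = 19 × 86 × (1−f)/f ≈ 19 × 86 × 2.28135 ≈ 3727.73 mg.

3728 mg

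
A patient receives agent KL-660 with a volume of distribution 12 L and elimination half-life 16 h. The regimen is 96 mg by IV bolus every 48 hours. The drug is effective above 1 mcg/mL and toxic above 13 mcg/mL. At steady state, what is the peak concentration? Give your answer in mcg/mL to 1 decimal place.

9.1 mcg/mL

τ = 48 h = 3 half-lives, so f = (1/2)^3 = 0.125.
Accumulation ratio R = 1/(1 − f) = 1/0.875 = 8/7.
Single-dose peak C₀ = D/Vd = 96/12 = 8 mcg/mL.
Steady-state peak Cmax,ss = C₀·R = 8 × 8/7 ≈ 9.143 mcg/mL.
Peak 9.1 mcg/mL vs MTC 13 mcg/mL: below toxic threshold.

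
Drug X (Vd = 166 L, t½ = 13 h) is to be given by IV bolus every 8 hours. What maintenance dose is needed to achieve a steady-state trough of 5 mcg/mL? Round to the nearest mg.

τ/t½ = 8/13 ≈ 0.61538, so f = (1/2)^(8/13) ≈ 0.652756.
Cmin,ss = (D/Vd)·f/(1−f), so D = Cmin,ss·Vd·(1−f)/f.
D = 5 × 166 × (1−f)/f ≈ 5 × 166 × 0.53197 ≈ 441.54 mg.

442 mg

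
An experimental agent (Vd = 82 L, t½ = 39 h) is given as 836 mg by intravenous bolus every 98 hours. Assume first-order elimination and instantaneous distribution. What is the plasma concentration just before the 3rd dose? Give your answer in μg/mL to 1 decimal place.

f = (1/2)^(τ/t½) = (1/2)^(98/39) ≈ 0.1752.
C₀ = D/Vd = 836/82 ≈ 10.195 μg/mL.
Before the 3rd dose, 2 doses have been given. Superposition: Cmin = C₀·(f + f²).
≈ 10.195 × (0.1752 + 0.0307) ≈ 10.195 × 0.2059 ≈ 2.099 μg/mL.

2.1 μg/mL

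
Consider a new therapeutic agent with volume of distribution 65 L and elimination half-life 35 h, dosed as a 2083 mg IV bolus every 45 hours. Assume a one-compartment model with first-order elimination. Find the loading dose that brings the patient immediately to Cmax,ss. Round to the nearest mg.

f = (1/2)^(45/35) ≈ 0.410168; accumulation ratio R = 1/(1−f) ≈ 1.69540.
Loading dose to hit Cmax,ss on first dose: D_load = D_maint·R ≈ 2083 × 1.69540 ≈ 3531.52 mg.

3532 mg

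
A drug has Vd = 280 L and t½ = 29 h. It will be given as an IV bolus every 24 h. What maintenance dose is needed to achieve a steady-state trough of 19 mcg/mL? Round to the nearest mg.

4121 mg

τ/t½ = 24/29 ≈ 0.82759, so f = (1/2)^(24/29) ≈ 0.563471.
Cmin,ss = (D/Vd)·f/(1−f), so D = Cmin,ss·Vd·(1−f)/f.
D = 19 × 280 × (1−f)/f ≈ 19 × 280 × 0.77471 ≈ 4121.46 mg.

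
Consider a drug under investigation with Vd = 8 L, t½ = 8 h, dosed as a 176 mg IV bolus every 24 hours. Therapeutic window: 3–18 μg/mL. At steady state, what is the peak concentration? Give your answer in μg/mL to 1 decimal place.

The dosing interval is 3 half-lives, so f = 2^(−3) = 0.125.
At steady state, R = 1/(1 − 0.125) = 8/7.
Single-dose peak C₀ = D/Vd = 176/8 = 22 μg/mL.
Steady-state peak Cmax,ss = C₀·R = 22 × 8/7 ≈ 25.143 μg/mL.
Peak 25.1 μg/mL vs MTC 18 μg/mL: exceeds toxic threshold.

25.1 μg/mL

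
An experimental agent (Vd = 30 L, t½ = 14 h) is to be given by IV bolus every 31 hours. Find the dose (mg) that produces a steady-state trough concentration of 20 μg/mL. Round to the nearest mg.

2184 mg

τ/t½ = 31/14 ≈ 2.2143, so f = (1/2)^(31/14) ≈ 0.215493.
Cmin,ss = (D/Vd)·f/(1−f), so D = Cmin,ss·Vd·(1−f)/f.
D = 20 × 30 × (1−f)/f ≈ 20 × 30 × 3.64052 ≈ 2184.31 mg.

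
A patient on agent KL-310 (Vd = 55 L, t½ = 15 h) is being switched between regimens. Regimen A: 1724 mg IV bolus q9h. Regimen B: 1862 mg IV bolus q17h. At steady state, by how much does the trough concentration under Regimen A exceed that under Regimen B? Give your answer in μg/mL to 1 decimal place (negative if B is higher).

Regimen A: f = (1/2)^(9/15) ≈ 0.6598; Cmin,ss = (1724/55)·f/(1−f) ≈ 60.793 μg/mL.
Regimen B: f = (1/2)^(17/15) ≈ 0.4559; Cmin,ss = (1862/55)·f/(1−f) ≈ 28.367 μg/mL.
Difference ≈ 60.793 − 28.367 ≈ 32.426 μg/mL.

32.4 μg/mL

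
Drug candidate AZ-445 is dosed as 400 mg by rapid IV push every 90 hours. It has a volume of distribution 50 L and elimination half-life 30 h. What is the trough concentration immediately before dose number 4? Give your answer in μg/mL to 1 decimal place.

1.1 μg/mL

f = (1/2)^(τ/t½) = (1/2)^(90/30) ≈ 0.1250.
C₀ = D/Vd = 400/50 ≈ 8.000 μg/mL.
Before the 4th dose, 3 doses have been given. Superposition: Cmin = C₀·(f + f² + … + f^3).
≈ 8.000 × (0.1250 + 0.0156 + 0.0020) ≈ 8.000 × 0.1426 ≈ 1.141 μg/mL.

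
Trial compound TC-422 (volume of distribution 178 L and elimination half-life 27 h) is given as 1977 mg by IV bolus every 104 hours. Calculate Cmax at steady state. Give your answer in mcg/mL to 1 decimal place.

k = ln2/t½ = ln2/27 ≈ 0.025672 h⁻¹; fraction remaining f = e^(−kτ) = e^(−0.025672×104) ≈ 0.0693.
At steady state, accumulation factor R = 1/(1 − e^(−kτ)) ≈ 1.0745.
Each bolus raises the concentration by D/Vd = 1977/178 ≈ 11.107 mcg/mL.
Cmax,ss = C₀/(1 − f) ≈ 11.107/0.9307 ≈ 11.934 mcg/mL.

11.9 mcg/mL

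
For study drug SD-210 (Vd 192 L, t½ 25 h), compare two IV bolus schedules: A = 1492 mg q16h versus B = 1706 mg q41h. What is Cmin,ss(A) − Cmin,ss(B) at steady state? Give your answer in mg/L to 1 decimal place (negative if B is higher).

9.7 mg/L

Regimen A: f = (1/2)^(16/25) ≈ 0.6417; Cmin,ss = (1492/192)·f/(1−f) ≈ 13.917 mg/L.
Regimen B: f = (1/2)^(41/25) ≈ 0.3209; Cmin,ss = (1706/192)·f/(1−f) ≈ 4.199 mg/L.
Difference ≈ 13.917 − 4.199 ≈ 9.718 mg/L.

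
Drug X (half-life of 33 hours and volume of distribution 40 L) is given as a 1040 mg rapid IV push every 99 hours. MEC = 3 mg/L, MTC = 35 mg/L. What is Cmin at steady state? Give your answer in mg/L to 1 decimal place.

3.7 mg/L

The dosing interval is 3 half-lives, so f = 2^(−3) = 0.125.
At steady state, R = 1/(1 − 0.125) = 8/7.
Single-dose peak C₀ = D/Vd = 1040/40 = 26 mg/L.
Steady-state peak Cmax,ss = C₀·R = 26 × 8/7 ≈ 29.714 mg/L.
Steady-state trough Cmin,ss = Cmax,ss·f ≈ 29.714 × 0.125 ≈ 3.714 mg/L.
Trough 3.7 mg/L vs MEC 3 mg/L: adequate.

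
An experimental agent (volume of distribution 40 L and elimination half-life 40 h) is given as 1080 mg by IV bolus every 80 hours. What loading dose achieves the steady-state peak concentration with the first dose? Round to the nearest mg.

1440 mg

f = (1/2)^(80/40) ≈ 0.250000; accumulation ratio R = 1/(1−f) ≈ 1.33333.
Loading dose to hit Cmax,ss on first dose: D_load = D_maint·R ≈ 1080 × 1.33333 ≈ 1440.00 mg.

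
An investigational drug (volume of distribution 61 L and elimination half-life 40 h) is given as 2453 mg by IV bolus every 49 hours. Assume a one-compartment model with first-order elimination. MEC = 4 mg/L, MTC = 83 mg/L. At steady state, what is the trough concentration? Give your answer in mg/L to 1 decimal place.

τ/t½ = 49/40 ≈ 1.225, so fraction remaining f = (1/2)^(49/40) ≈ 0.4278.
Single-dose peak C₀ = D/Vd = 2453/61 ≈ 40.213 mg/L.
Steady-state trough Cmin,ss = C₀·f/(1−f) ≈ 40.213 × 0.4278/0.5722 ≈ 30.065 mg/L.
Trough 30.1 mg/L vs MEC 4 mg/L: adequate.

30.1 mg/L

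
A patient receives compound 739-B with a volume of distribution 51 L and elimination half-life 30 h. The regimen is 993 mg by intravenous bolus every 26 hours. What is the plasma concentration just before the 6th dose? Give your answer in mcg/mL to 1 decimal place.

22.5 mcg/mL

f = (1/2)^(τ/t½) = (1/2)^(26/30) ≈ 0.5484.
C₀ = D/Vd = 993/51 ≈ 19.471 mcg/mL.
Before the 6th dose, 5 doses have been given. Superposition: Cmin = C₀·(f + f² + … + f^5).
≈ 19.471 × (0.5484 + 0.3007 + 0.1649 + 0.0904 + 0.0496) ≈ 19.471 × 1.1540 ≈ 22.470 mcg/mL.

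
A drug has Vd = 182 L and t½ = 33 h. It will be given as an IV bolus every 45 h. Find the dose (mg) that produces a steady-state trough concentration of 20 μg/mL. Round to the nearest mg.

5727 mg

τ/t½ = 45/33 ≈ 1.3636, so f = (1/2)^(45/33) ≈ 0.388602.
Cmin,ss = (D/Vd)·f/(1−f), so D = Cmin,ss·Vd·(1−f)/f.
D = 20 × 182 × (1−f)/f ≈ 20 × 182 × 1.57333 ≈ 5726.92 mg.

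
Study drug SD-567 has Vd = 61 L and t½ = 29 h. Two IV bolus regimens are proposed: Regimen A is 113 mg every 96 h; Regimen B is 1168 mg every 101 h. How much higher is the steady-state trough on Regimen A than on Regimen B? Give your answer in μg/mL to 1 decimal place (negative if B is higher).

-1.7 μg/mL

Regimen A: f = (1/2)^(96/29) ≈ 0.1008; Cmin,ss = (113/61)·f/(1−f) ≈ 0.208 μg/mL.
Regimen B: f = (1/2)^(101/29) ≈ 0.0895; Cmin,ss = (1168/61)·f/(1−f) ≈ 1.882 μg/mL.
Difference ≈ 0.208 − 1.882 ≈ -1.674 μg/mL.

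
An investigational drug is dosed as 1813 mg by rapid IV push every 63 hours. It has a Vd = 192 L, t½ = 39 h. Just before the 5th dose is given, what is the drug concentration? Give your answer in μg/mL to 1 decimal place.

4.5 μg/mL

f = (1/2)^(τ/t½) = (1/2)^(63/39) ≈ 0.3264.
C₀ = D/Vd = 1813/192 ≈ 9.443 μg/mL.
Before the 5th dose, 4 doses have been given. Superposition: Cmin = C₀·(f + f² + … + f^4).
≈ 9.443 × (0.3264 + 0.1065 + 0.0348 + 0.0114) ≈ 9.443 × 0.4791 ≈ 4.524 μg/mL.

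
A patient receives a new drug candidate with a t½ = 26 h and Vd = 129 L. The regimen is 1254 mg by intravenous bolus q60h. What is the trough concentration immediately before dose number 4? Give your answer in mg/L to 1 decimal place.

2.4 mg/L

f = (1/2)^(τ/t½) = (1/2)^(60/26) ≈ 0.2020.
C₀ = D/Vd = 1254/129 ≈ 9.721 mg/L.
Before the 4th dose, 3 doses have been given. Superposition: Cmin = C₀·(f + f² + … + f^3).
≈ 9.721 × (0.2020 + 0.0408 + 0.0082) ≈ 9.721 × 0.2510 ≈ 2.440 mg/L.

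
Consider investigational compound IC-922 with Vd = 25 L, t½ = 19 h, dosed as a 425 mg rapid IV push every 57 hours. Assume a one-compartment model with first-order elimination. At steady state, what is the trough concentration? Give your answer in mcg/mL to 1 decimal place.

2.4 mcg/mL

τ = 57 h = 3 half-lives, so f = (1/2)^3 = 0.125.
Accumulation ratio R = 1/(1 − f) = 1/0.875 = 8/7.
Single-dose peak C₀ = D/Vd = 425/25 = 17 mcg/mL.
Steady-state peak Cmax,ss = C₀·R = 17 × 8/7 ≈ 19.429 mcg/mL.
Steady-state trough Cmin,ss = Cmax,ss·f ≈ 19.429 × 0.125 ≈ 2.429 mcg/mL.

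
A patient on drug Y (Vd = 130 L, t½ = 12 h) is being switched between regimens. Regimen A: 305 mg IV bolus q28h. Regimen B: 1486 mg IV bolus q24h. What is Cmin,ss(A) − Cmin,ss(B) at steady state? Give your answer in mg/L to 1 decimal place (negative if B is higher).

Regimen A: f = (1/2)^(28/12) ≈ 0.1984; Cmin,ss = (305/130)·f/(1−f) ≈ 0.581 mg/L.
Regimen B: f = (1/2)^(24/12) ≈ 0.2500; Cmin,ss = (1486/130)·f/(1−f) ≈ 3.810 mg/L.
Difference ≈ 0.581 − 3.810 ≈ -3.229 mg/L.

-3.2 mg/L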